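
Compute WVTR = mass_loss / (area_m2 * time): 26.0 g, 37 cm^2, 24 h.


Formula: WVTR = mass_loss / (area * time)
Step 1: Convert area: 37 cm^2 = 0.0037 m^2
Step 2: WVTR = 26.0 g / (0.0037 m^2 * 24 h)
Step 3: WVTR = 26.0 / 0.0888 = 292.8 g/m^2/h

292.8 g/m^2/h


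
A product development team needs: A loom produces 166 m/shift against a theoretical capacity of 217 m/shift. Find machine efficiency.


Formula: Efficiency% = (Actual output / Theoretical output) * 100
Efficiency% = (166 / 217) * 100
Efficiency% = 0.764977 * 100 = 76.4977% ≈ 76.5%

76.5%


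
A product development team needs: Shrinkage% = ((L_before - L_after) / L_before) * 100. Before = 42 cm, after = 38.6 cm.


Formula: Shrinkage% = ((L_before - L_after) / L_before) * 100
Step 1: Shrinkage = 42 - 38.6 = 3.4 cm
Step 2: Shrinkage% = (3.4 / 42) * 100
Step 3: Shrinkage% = 0.080952 * 100 = 8.0952% ≈ 8.1%

8.1%


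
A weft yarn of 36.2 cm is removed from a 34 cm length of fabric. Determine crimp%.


Formula: Crimp% = ((L_yarn - L_fabric) / L_fabric) * 100
Step 1: Extension = 36.2 - 34 = 2.2 cm
Step 2: Crimp% = (2.2 / 34) * 100
Step 3: Crimp% = 0.064706 * 100 = 6.4706% ≈ 6.5%

6.5%


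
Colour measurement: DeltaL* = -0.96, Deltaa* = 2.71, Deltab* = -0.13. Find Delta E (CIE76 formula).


Formula: Delta E = sqrt(dL*^2 + da*^2 + db*^2)
Step 1: dL*^2 = (-0.96)^2 = 0.9216
Step 2: da*^2 = 2.71^2 = 7.3441
Step 3: db*^2 = (-0.13)^2 = 0.0169
Step 4: Sum = 0.9216 + 7.3441 + 0.0169 = 8.2826
Step 5: Delta E = sqrt(8.2826) = 2.88

2.88 Delta E


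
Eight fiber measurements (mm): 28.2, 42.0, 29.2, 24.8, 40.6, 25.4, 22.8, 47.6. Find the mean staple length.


Formula: Mean = sum of lengths / count
Sum = 28.2 + 42.0 + 29.2 + 24.8 + 40.6 + 25.4 + 22.8 + 47.6
Sum = 260.6 mm
Mean = 260.6 / 8 = 32.58 mm

32.58 mm


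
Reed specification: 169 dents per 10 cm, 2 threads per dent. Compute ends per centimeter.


Formula: EPC = (dents per 10 cm * ends per dent) / 10
Step 1: Total ends per 10 cm = 169 * 2 = 338
Step 2: EPC = 338 / 10 = 33.8 ends/cm

33.8 ends/cm


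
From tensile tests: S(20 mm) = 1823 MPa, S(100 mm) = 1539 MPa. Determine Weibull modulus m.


Formula: m = ln(L1/L2) / ln(S2/S1)
Step 1: ln(L1/L2) = ln(20/100) = -1.60944
Step 2: S2/S1 = 1539/1823 = 0.84421
Step 3: ln(S2/S1) = ln(0.84421) = -0.16935
Step 4: m = -1.60944 / -0.16935 = 9.50

9.50 (Weibull m)


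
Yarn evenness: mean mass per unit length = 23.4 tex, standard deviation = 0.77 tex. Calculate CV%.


Formula: CV% = (standard deviation / mean) * 100
Step 1: Ratio = 0.77 / 23.4 = 0.032906
Step 2: CV% = 0.032906 * 100 = 3.2906% ≈ 3.3%

3.3%


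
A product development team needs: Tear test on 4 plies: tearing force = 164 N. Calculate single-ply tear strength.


Formula: Per-ply strength = Total force / Number of plies
Per-ply = 164 N / 4
Per-ply = 41 N

41 N


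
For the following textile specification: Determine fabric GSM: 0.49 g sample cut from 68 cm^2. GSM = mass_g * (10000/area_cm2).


Formula: GSM = mass_g / area_m2
Step 1: Convert area: 68 cm^2 = 68 / 10000 = 0.0068 m^2
Step 2: GSM = 0.49 g / 0.0068 m^2 = 72.1 g/m^2

72.1 g/m^2


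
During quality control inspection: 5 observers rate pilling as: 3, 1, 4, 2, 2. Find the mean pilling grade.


Formula: Mean = sum / count
Sum = 3 + 1 + 4 + 2 + 2 = 12
Mean = 12 / 5 = 2.4

2.4


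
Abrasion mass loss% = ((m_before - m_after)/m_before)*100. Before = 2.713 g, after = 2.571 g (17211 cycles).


Formula: Mass loss% = ((m_before - m_after) / m_before) * 100
Step 1: Mass loss = 2.713 - 2.571 = 0.142 g
Step 2: Ratio = 0.142 / 2.713 = 0.0523406
Step 3: Mass loss% = 0.0523406 * 100 = 5.23406% ≈ 5.23%

5.23%


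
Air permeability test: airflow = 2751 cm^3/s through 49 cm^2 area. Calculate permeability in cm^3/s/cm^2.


Formula: Air Permeability = Airflow / Test Area
AP = 2751 cm^3/s / 49 cm^2
AP = 56.1 cm^3/s/cm^2

56.1 cm^3/s/cm^2


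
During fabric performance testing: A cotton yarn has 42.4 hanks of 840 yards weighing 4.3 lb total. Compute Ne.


Formula: Ne = hanks / mass_lb
Substituting: Ne = 42.4 / 4.3
Ne = 9.9

9.9 Ne


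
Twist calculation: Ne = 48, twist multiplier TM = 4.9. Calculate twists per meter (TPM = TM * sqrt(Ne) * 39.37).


Formula: TPM = TM * sqrt(Ne) * 39.37
Step 1: sqrt(Ne) = sqrt(48) = 6.9282
Step 2: TM * sqrt(Ne) = 4.9 * 6.9282 = 33.9482
Step 3: TPM = 33.9482 * 39.37 = 1337 twists/m

1337 twists/m


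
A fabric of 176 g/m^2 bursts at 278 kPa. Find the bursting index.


Formula: Bursting Index = Bursting Strength / Fabric GSM
BI = 278 kPa / 176 g/m^2
BI = 1.580 kPa/(g/m^2)

1.580 kPa/(g/m^2)


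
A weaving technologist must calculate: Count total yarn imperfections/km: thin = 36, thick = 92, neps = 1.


Formula: Total = thin places + thick places + neps
Total = 36 + 92 + 1
Total = 129 imperfections/km

129 imperfections/km


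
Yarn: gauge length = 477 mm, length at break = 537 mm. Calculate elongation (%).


Formula: Elongation (%) = ((L_break - L0) / L0) * 100
Step 1: Extension = 537 - 477 = 60 mm
Step 2: Elongation = (60 / 477) * 100
Step 3: Elongation = 0.125786 * 100 = 12.5786% ≈ 12.6%

12.6%


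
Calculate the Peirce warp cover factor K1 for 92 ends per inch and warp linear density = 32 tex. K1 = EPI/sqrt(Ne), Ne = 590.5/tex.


Formula: K1 = EPI / sqrt(Ne), with Ne = 590.5 / tex_warp
Step 1: Ne = 590.5 / 32 = 18.453
Step 2: sqrt(Ne) = sqrt(18.453) = 4.2957
Step 3: K1 = 92 / 4.2957 = 21.4

21.4


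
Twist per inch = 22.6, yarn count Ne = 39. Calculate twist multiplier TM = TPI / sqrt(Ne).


Formula: TM = TPI / sqrt(Ne)
Step 1: sqrt(Ne) = sqrt(39) = 6.245
Step 2: TM = 22.6 / 6.245 = 3.62

3.62 TM


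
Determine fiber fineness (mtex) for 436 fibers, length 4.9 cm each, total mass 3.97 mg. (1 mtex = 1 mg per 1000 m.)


Formula: fineness (mtex) = mass (mg) / total length (km) = (mass_mg / total_length_m) * 1000
Step 1: Convert fiber length: 4.9 cm = 0.049 m
Step 2: Total fiber length = 436 * 0.049 = 21.364 m
Step 3: Linear density = 3.97 mg / 21.364 m = 0.1858 mg/m
Step 4: fineness = 0.1858 * 1000 = 185.8 mtex

185.8 mtex


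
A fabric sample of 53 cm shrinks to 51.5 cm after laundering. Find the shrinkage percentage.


Formula: Shrinkage% = ((L_before - L_after) / L_before) * 100
Step 1: Shrinkage = 53 - 51.5 = 1.5 cm
Step 2: Shrinkage% = (1.5 / 53) * 100
Step 3: Shrinkage% = 0.028302 * 100 = 2.8302% ≈ 2.8%

2.8%


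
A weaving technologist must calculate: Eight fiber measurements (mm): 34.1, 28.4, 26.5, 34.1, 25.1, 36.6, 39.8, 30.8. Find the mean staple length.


Formula: Mean = sum of lengths / count
Sum = 34.1 + 28.4 + 26.5 + 34.1 + 25.1 + 36.6 + 39.8 + 30.8
Sum = 255.4 mm
Mean = 255.4 / 8 = 31.93 mm

31.93 mm


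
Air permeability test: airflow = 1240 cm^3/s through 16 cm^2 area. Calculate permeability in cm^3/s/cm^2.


Formula: Air Permeability = Airflow / Test Area
AP = 1240 cm^3/s / 16 cm^2
AP = 77.5 cm^3/s/cm^2

77.5 cm^3/s/cm^2


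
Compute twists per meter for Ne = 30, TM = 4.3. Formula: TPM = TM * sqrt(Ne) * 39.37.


Formula: TPM = TM * sqrt(Ne) * 39.37
Step 1: sqrt(Ne) = sqrt(30) = 5.4772
Step 2: TM * sqrt(Ne) = 4.3 * 5.4772 = 23.552
Step 3: TPM = 23.552 * 39.37 = 927 twists/m

927 twists/m


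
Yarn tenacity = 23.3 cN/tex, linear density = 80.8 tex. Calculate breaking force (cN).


Formula: Breaking force = Tenacity * Linear density
F = 23.3 cN/tex * 80.8 tex
F = 1882.64 cN

1882.64 cN


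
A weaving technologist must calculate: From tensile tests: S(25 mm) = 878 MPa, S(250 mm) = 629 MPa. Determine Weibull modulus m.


Formula: m = ln(L1/L2) / ln(S2/S1)
Step 1: ln(L1/L2) = ln(25/250) = -2.30259
Step 2: S2/S1 = 629/878 = 0.7164
Step 3: ln(S2/S1) = ln(0.7164) = -0.33352
Step 4: m = -2.30259 / -0.33352 = 6.90

6.90 (Weibull m)


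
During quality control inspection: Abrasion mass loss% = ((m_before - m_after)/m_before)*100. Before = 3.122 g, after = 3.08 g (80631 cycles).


Formula: Mass loss% = ((m_before - m_after) / m_before) * 100
Step 1: Mass loss = 3.122 - 3.08 = 0.042 g
Step 2: Ratio = 0.042 / 3.122 = 0.0134529
Step 3: Mass loss% = 0.0134529 * 100 = 1.34529% ≈ 1.35%

1.35%


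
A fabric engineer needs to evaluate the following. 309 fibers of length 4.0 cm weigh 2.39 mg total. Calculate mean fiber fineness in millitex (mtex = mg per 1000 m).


Formula: fineness (mtex) = mass (mg) / total length (km) = (mass_mg / total_length_m) * 1000
Step 1: Convert fiber length: 4.0 cm = 0.04 m
Step 2: Total fiber length = 309 * 0.04 = 12.36 m
Step 3: Linear density = 2.39 mg / 12.36 m = 0.1934 mg/m
Step 4: fineness = 0.1934 * 1000 = 193.4 mtex

193.4 mtex


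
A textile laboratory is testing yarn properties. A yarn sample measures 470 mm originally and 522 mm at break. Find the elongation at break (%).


Formula: Elongation (%) = ((L_break - L0) / L0) * 100
Step 1: Extension = 522 - 470 = 52 mm
Step 2: Elongation = (52 / 470) * 100
Step 3: Elongation = 0.110638 * 100 = 11.0638% ≈ 11.1%

11.1%


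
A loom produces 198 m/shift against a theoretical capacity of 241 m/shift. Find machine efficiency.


Formula: Efficiency% = (Actual output / Theoretical output) * 100
Efficiency% = (198 / 241) * 100
Efficiency% = 0.821577 * 100 = 82.1577% ≈ 82.2%

82.2%


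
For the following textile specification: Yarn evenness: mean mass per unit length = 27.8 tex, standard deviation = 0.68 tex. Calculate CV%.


Formula: CV% = (standard deviation / mean) * 100
Step 1: Ratio = 0.68 / 27.8 = 0.02446
Step 2: CV% = 0.02446 * 100 = 2.446% ≈ 2.4%

2.4%


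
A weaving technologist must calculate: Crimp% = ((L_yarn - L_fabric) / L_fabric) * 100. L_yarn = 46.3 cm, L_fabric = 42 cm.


Formula: Crimp% = ((L_yarn - L_fabric) / L_fabric) * 100
Step 1: Extension = 46.3 - 42 = 4.3 cm
Step 2: Crimp% = (4.3 / 42) * 100
Step 3: Crimp% = 0.102381 * 100 = 10.2381% ≈ 10.2%

10.2%


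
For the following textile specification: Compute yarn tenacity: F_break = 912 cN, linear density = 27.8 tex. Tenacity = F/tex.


Formula: Tenacity = Breaking force / Linear density
Tenacity = 912 cN / 27.8 tex
Tenacity = 32.81 cN/tex

32.81 cN/tex


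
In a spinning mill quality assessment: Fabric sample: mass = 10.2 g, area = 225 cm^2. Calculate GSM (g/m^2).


Formula: GSM = mass_g / area_m2
Step 1: Convert area: 225 cm^2 = 225 / 10000 = 0.0225 m^2
Step 2: GSM = 10.2 g / 0.0225 m^2 = 453.3 g/m^2

453.3 g/m^2


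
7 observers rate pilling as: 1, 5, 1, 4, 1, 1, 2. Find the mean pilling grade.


Formula: Mean = sum / count
Sum = 1 + 5 + 1 + 4 + 1 + 1 + 2 = 15
Mean = 15 / 7 = 2.1

2.1


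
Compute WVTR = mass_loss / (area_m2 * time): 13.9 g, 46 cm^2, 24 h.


Formula: WVTR = mass_loss / (area * time)
Step 1: Convert area: 46 cm^2 = 0.0046 m^2
Step 2: WVTR = 13.9 g / (0.0046 m^2 * 24 h)
Step 3: WVTR = 13.9 / 0.1104 = 125.9 g/m^2/h

125.9 g/m^2/h


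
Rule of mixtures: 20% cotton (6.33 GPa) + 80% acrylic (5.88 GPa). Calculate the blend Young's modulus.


Formula: Blend property = (fraction_A * property_A) + (fraction_B * property_B)
Step 1: Contribution A = 20/100 * 6.33 GPa = 1.266 GPa
Step 2: Contribution B = 80/100 * 5.88 GPa = 4.704 GPa
Step 3: Blend Young's modulus = 1.266 + 4.704 = 5.97 GPa

5.97 GPa


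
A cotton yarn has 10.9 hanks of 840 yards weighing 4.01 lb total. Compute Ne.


Formula: Ne = hanks / mass_lb
Substituting: Ne = 10.9 / 4.01
Ne = 2.7

2.7 Ne


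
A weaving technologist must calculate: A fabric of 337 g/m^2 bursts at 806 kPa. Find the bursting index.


Formula: Bursting Index = Bursting Strength / Fabric GSM
BI = 806 kPa / 337 g/m^2
BI = 2.392 kPa/(g/m^2)

2.392 kPa/(g/m^2)


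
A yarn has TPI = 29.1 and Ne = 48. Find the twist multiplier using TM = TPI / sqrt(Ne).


Formula: TM = TPI / sqrt(Ne)
Step 1: sqrt(Ne) = sqrt(48) = 6.9282
Step 2: TM = 29.1 / 6.9282 = 4.20

4.20 TM


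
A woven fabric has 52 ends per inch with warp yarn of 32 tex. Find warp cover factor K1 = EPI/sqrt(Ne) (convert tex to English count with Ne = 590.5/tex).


Formula: K1 = EPI / sqrt(Ne), with Ne = 590.5 / tex_warp
Step 1: Ne = 590.5 / 32 = 18.453
Step 2: sqrt(Ne) = sqrt(18.453) = 4.2957
Step 3: K1 = 52 / 4.2957 = 12.1

12.1


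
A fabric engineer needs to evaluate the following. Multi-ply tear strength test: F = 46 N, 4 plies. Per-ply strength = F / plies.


Formula: Per-ply strength = Total force / Number of plies
Per-ply = 46 N / 4
Per-ply = 11.5 N

11.5 N


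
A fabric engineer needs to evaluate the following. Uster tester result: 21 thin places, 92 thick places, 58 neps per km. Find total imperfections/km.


Formula: Total = thin places + thick places + neps
Total = 21 + 92 + 58
Total = 171 imperfections/km

171 imperfections/km


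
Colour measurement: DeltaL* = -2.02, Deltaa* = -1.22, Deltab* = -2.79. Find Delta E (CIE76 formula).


Formula: Delta E = sqrt(dL*^2 + da*^2 + db*^2)
Step 1: dL*^2 = (-2.02)^2 = 4.0804
Step 2: da*^2 = (-1.22)^2 = 1.4884
Step 3: db*^2 = (-2.79)^2 = 7.7841
Step 4: Sum = 4.0804 + 1.4884 + 7.7841 = 13.3529
Step 5: Delta E = sqrt(13.3529) = 3.65

3.65 Delta E


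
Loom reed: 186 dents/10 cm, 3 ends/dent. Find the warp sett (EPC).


Formula: EPC = (dents per 10 cm * ends per dent) / 10
Step 1: Total ends per 10 cm = 186 * 3 = 558
Step 2: EPC = 558 / 10 = 55.8 ends/cm

55.8 ends/cm


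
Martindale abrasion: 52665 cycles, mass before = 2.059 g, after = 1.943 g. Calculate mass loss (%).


Formula: Mass loss% = ((m_before - m_after) / m_before) * 100
Step 1: Mass loss = 2.059 - 1.943 = 0.116 g
Step 2: Ratio = 0.116 / 2.059 = 0.056338
Step 3: Mass loss% = 0.056338 * 100 = 5.6338% ≈ 5.63%

5.63%


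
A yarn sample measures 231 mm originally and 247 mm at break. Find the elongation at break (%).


Formula: Elongation (%) = ((L_break - L0) / L0) * 100
Step 1: Extension = 247 - 231 = 16 mm
Step 2: Elongation = (16 / 231) * 100
Step 3: Elongation = 0.069264 * 100 = 6.9264% ≈ 6.9%

6.9%


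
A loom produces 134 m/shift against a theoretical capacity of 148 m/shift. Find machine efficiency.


Formula: Efficiency% = (Actual output / Theoretical output) * 100
Efficiency% = (134 / 148) * 100
Efficiency% = 0.905405 * 100 = 90.5405% ≈ 90.5%

90.5%


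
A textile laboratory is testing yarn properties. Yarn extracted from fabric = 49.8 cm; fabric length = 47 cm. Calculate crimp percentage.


Formula: Crimp% = ((L_yarn - L_fabric) / L_fabric) * 100
Step 1: Extension = 49.8 - 47 = 2.8 cm
Step 2: Crimp% = (2.8 / 47) * 100
Step 3: Crimp% = 0.059574 * 100 = 5.9574% ≈ 6.0%

6.0%


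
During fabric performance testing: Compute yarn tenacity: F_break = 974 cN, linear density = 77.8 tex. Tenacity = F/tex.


Formula: Tenacity = Breaking force / Linear density
Tenacity = 974 cN / 77.8 tex
Tenacity = 12.52 cN/tex

12.52 cN/tex


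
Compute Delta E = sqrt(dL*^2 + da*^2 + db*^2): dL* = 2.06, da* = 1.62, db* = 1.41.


Formula: Delta E = sqrt(dL*^2 + da*^2 + db*^2)
Step 1: dL*^2 = 2.06^2 = 4.2436
Step 2: da*^2 = 1.62^2 = 2.6244
Step 3: db*^2 = 1.41^2 = 1.9881
Step 4: Sum = 4.2436 + 2.6244 + 1.9881 = 8.8561
Step 5: Delta E = sqrt(8.8561) = 2.98

2.98 Delta E


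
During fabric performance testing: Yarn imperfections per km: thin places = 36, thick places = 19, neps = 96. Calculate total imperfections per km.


Formula: Total = thin places + thick places + neps
Total = 36 + 19 + 96
Total = 151 imperfections/km

151 imperfections/km


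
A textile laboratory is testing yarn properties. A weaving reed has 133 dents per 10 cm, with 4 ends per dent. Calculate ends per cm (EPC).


Formula: EPC = (dents per 10 cm * ends per dent) / 10
Step 1: Total ends per 10 cm = 133 * 4 = 532
Step 2: EPC = 532 / 10 = 53.2 ends/cm

53.2 ends/cm


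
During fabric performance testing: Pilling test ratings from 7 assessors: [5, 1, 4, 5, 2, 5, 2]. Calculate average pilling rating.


Formula: Mean = sum / count
Sum = 5 + 1 + 4 + 5 + 2 + 5 + 2 = 24
Mean = 24 / 7 = 3.4

3.4


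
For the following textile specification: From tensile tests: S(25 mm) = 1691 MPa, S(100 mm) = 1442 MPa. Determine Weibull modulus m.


Formula: m = ln(L1/L2) / ln(S2/S1)
Step 1: ln(L1/L2) = ln(25/100) = -1.38629
Step 2: S2/S1 = 1442/1691 = 0.85275
Step 3: ln(S2/S1) = ln(0.85275) = -0.15929
Step 4: m = -1.38629 / -0.15929 = 8.70

8.70 (Weibull m)


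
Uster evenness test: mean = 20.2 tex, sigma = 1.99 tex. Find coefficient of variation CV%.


Formula: CV% = (standard deviation / mean) * 100
Step 1: Ratio = 1.99 / 20.2 = 0.098515
Step 2: CV% = 0.098515 * 100 = 9.8515% ≈ 9.9%

9.9%


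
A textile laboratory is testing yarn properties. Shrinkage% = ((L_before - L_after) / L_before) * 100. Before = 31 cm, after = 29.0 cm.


Formula: Shrinkage% = ((L_before - L_after) / L_before) * 100
Step 1: Shrinkage = 31 - 29.0 = 2.0 cm
Step 2: Shrinkage% = (2.0 / 31) * 100
Step 3: Shrinkage% = 0.064516 * 100 = 6.4516% ≈ 6.5%

6.5%


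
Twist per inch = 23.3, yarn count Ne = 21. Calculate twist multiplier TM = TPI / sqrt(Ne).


Formula: TM = TPI / sqrt(Ne)
Step 1: sqrt(Ne) = sqrt(21) = 4.5826
Step 2: TM = 23.3 / 4.5826 = 5.08

5.08 TM


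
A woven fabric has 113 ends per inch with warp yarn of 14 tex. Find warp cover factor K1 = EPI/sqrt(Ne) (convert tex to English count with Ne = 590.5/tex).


Formula: K1 = EPI / sqrt(Ne), with Ne = 590.5 / tex_warp
Step 1: Ne = 590.5 / 14 = 42.179
Step 2: sqrt(Ne) = sqrt(42.179) = 6.4945
Step 3: K1 = 113 / 6.4945 = 17.4

17.4


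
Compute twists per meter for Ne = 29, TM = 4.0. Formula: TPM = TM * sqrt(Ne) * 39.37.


Formula: TPM = TM * sqrt(Ne) * 39.37
Step 1: sqrt(Ne) = sqrt(29) = 5.3852
Step 2: TM * sqrt(Ne) = 4.0 * 5.3852 = 21.5408
Step 3: TPM = 21.5408 * 39.37 = 848 twists/m

848 twists/m


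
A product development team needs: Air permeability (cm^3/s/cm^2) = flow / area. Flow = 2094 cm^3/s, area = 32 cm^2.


Formula: Air Permeability = Airflow / Test Area
AP = 2094 cm^3/s / 32 cm^2
AP = 65.4 cm^3/s/cm^2

65.4 cm^3/s/cm^2


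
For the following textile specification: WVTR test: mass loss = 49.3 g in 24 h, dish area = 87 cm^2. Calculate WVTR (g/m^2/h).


Formula: WVTR = mass_loss / (area * time)
Step 1: Convert area: 87 cm^2 = 0.0087 m^2
Step 2: WVTR = 49.3 g / (0.0087 m^2 * 24 h)
Step 3: WVTR = 49.3 / 0.2088 = 236.1 g/m^2/h

236.1 g/m^2/h


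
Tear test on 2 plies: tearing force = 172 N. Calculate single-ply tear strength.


Formula: Per-ply strength = Total force / Number of plies
Per-ply = 172 N / 2
Per-ply = 86 N

86 N


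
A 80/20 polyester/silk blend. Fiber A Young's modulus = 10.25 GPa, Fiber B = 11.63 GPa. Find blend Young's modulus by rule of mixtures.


Formula: Blend property = (fraction_A * property_A) + (fraction_B * property_B)
Step 1: Contribution A = 80/100 * 10.25 GPa = 8.2 GPa
Step 2: Contribution B = 20/100 * 11.63 GPa = 2.326 GPa
Step 3: Blend Young's modulus = 8.2 + 2.326 = 10.526 GPa

10.526 GPa


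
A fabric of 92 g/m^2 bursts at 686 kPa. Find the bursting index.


Formula: Bursting Index = Bursting Strength / Fabric GSM
BI = 686 kPa / 92 g/m^2
BI = 7.457 kPa/(g/m^2)

7.457 kPa/(g/m^2)


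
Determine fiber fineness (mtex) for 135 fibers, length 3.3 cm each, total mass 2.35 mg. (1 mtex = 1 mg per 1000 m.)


Formula: fineness (mtex) = mass (mg) / total length (km) = (mass_mg / total_length_m) * 1000
Step 1: Convert fiber length: 3.3 cm = 0.033 m
Step 2: Total fiber length = 135 * 0.033 = 4.455 m
Step 3: Linear density = 2.35 mg / 4.455 m = 0.5275 mg/m
Step 4: fineness = 0.5275 * 1000 = 527.5 mtex

527.5 mtex


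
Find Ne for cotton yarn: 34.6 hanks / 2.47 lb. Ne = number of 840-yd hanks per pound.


Formula: Ne = hanks / mass_lb
Substituting: Ne = 34.6 / 2.47
Ne = 14.0

14.0 Ne


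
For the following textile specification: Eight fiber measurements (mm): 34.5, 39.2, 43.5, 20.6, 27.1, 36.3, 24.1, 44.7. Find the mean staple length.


Formula: Mean = sum of lengths / count
Sum = 34.5 + 39.2 + 43.5 + 20.6 + 27.1 + 36.3 + 24.1 + 44.7
Sum = 270.0 mm
Mean = 270.0 / 8 = 33.75 mm

33.75 mm


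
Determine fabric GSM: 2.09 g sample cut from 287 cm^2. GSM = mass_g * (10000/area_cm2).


Formula: GSM = mass_g / area_m2
Step 1: Convert area: 287 cm^2 = 287 / 10000 = 0.0287 m^2
Step 2: GSM = 2.09 g / 0.0287 m^2 = 72.8 g/m^2

72.8 g/m^2


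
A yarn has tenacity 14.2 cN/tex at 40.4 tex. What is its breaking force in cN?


Formula: Breaking force = Tenacity * Linear density
F = 14.2 cN/tex * 40.4 tex
F = 573.68 cN

573.68 cN


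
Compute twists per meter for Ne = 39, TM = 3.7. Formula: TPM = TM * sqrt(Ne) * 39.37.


Formula: TPM = TM * sqrt(Ne) * 39.37
Step 1: sqrt(Ne) = sqrt(39) = 6.245
Step 2: TM * sqrt(Ne) = 3.7 * 6.245 = 23.1065
Step 3: TPM = 23.1065 * 39.37 = 910 twists/m

910 twists/m


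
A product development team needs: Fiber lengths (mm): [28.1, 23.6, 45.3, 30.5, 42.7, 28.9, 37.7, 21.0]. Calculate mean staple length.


Formula: Mean = sum of lengths / count
Sum = 28.1 + 23.6 + 45.3 + 30.5 + 42.7 + 28.9 + 37.7 + 21.0
Sum = 257.8 mm
Mean = 257.8 / 8 = 32.23 mm

32.23 mm


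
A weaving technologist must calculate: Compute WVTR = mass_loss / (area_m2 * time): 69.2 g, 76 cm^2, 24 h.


Formula: WVTR = mass_loss / (area * time)
Step 1: Convert area: 76 cm^2 = 0.0076 m^2
Step 2: WVTR = 69.2 g / (0.0076 m^2 * 24 h)
Step 3: WVTR = 69.2 / 0.1824 = 379.4 g/m^2/h

379.4 g/m^2/h


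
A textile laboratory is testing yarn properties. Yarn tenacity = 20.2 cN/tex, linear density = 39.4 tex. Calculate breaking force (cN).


Formula: Breaking force = Tenacity * Linear density
F = 20.2 cN/tex * 39.4 tex
F = 795.88 cN

795.88 cN


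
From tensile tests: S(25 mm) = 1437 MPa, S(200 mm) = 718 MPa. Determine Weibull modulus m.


Formula: m = ln(L1/L2) / ln(S2/S1)
Step 1: ln(L1/L2) = ln(25/200) = -2.07944
Step 2: S2/S1 = 718/1437 = 0.49965
Step 3: ln(S2/S1) = ln(0.49965) = -0.69385
Step 4: m = -2.07944 / -0.69385 = 3.00

3.00 (Weibull m)


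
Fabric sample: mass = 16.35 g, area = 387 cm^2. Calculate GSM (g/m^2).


Formula: GSM = mass_g / area_m2
Step 1: Convert area: 387 cm^2 = 387 / 10000 = 0.0387 m^2
Step 2: GSM = 16.35 g / 0.0387 m^2 = 422.5 g/m^2

422.5 g/m^2


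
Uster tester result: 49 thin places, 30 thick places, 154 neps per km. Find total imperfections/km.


Formula: Total = thin places + thick places + neps
Total = 49 + 30 + 154
Total = 233 imperfections/km

233 imperfections/km


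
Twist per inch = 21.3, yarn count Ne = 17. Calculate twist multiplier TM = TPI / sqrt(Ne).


Formula: TM = TPI / sqrt(Ne)
Step 1: sqrt(Ne) = sqrt(17) = 4.1231
Step 2: TM = 21.3 / 4.1231 = 5.17

5.17 TM


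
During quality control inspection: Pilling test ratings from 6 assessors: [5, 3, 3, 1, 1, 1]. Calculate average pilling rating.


Formula: Mean = sum / count
Sum = 5 + 3 + 3 + 1 + 1 + 1 = 14
Mean = 14 / 6 = 2.3

2.3


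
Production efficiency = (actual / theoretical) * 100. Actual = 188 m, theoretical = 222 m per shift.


Formula: Efficiency% = (Actual output / Theoretical output) * 100
Efficiency% = (188 / 222) * 100
Efficiency% = 0.846847 * 100 = 84.6847% ≈ 84.7%

84.7%


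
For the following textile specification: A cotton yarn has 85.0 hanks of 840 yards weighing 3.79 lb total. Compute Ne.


Formula: Ne = hanks / mass_lb
Substituting: Ne = 85.0 / 3.79
Ne = 22.4

22.4 Ne


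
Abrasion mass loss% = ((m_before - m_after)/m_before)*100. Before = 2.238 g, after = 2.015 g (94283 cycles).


Formula: Mass loss% = ((m_before - m_after) / m_before) * 100
Step 1: Mass loss = 2.238 - 2.015 = 0.223 g
Step 2: Ratio = 0.223 / 2.238 = 0.0996425
Step 3: Mass loss% = 0.0996425 * 100 = 9.96425% ≈ 9.96%

9.96%


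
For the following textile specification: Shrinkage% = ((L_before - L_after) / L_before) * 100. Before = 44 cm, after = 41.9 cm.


Formula: Shrinkage% = ((L_before - L_after) / L_before) * 100
Step 1: Shrinkage = 44 - 41.9 = 2.1 cm
Step 2: Shrinkage% = (2.1 / 44) * 100
Step 3: Shrinkage% = 0.047727 * 100 = 4.7727% ≈ 4.8%

4.8%


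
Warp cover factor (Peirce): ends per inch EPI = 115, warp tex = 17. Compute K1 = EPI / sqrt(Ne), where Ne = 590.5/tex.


Formula: K1 = EPI / sqrt(Ne), with Ne = 590.5 / tex_warp
Step 1: Ne = 590.5 / 17 = 34.735
Step 2: sqrt(Ne) = sqrt(34.735) = 5.8936
Step 3: K1 = 115 / 5.8936 = 19.5

19.5


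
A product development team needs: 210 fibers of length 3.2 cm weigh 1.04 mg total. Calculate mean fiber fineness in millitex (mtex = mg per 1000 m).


Formula: fineness (mtex) = mass (mg) / total length (km) = (mass_mg / total_length_m) * 1000
Step 1: Convert fiber length: 3.2 cm = 0.032 m
Step 2: Total fiber length = 210 * 0.032 = 6.72 m
Step 3: Linear density = 1.04 mg / 6.72 m = 0.1548 mg/m
Step 4: fineness = 0.1548 * 1000 = 154.8 mtex

154.8 mtex


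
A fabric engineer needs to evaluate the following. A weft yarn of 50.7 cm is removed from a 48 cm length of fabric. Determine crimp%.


Formula: Crimp% = ((L_yarn - L_fabric) / L_fabric) * 100
Step 1: Extension = 50.7 - 48 = 2.7 cm
Step 2: Crimp% = (2.7 / 48) * 100
Step 3: Crimp% = 0.05625 * 100 = 5.625% ≈ 5.6%

5.6%


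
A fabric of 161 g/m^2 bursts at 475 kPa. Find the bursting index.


Formula: Bursting Index = Bursting Strength / Fabric GSM
BI = 475 kPa / 161 g/m^2
BI = 2.950 kPa/(g/m^2)

2.950 kPa/(g/m^2)


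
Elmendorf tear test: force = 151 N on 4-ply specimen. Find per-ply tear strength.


Formula: Per-ply strength = Total force / Number of plies
Per-ply = 151 N / 4
Per-ply = 37.75 N

37.75 N


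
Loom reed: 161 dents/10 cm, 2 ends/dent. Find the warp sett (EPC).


Formula: EPC = (dents per 10 cm * ends per dent) / 10
Step 1: Total ends per 10 cm = 161 * 2 = 322
Step 2: EPC = 322 / 10 = 32.2 ends/cm

32.2 ends/cm


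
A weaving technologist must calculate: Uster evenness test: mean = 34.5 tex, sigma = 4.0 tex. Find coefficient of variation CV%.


Formula: CV% = (standard deviation / mean) * 100
Step 1: Ratio = 4.0 / 34.5 = 0.115942
Step 2: CV% = 0.115942 * 100 = 11.5942% ≈ 11.6%

11.6%


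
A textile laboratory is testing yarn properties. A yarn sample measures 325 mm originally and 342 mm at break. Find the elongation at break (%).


Formula: Elongation (%) = ((L_break - L0) / L0) * 100
Step 1: Extension = 342 - 325 = 17 mm
Step 2: Elongation = (17 / 325) * 100
Step 3: Elongation = 0.052308 * 100 = 5.2308% ≈ 5.2%

5.2%


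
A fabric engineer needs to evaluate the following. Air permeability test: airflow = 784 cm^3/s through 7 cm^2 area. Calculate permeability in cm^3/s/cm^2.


Formula: Air Permeability = Airflow / Test Area
AP = 784 cm^3/s / 7 cm^2
AP = 112.0 cm^3/s/cm^2

112.0 cm^3/s/cm^2


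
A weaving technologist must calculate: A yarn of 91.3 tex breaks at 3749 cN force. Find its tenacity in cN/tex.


Formula: Tenacity = Breaking force / Linear density
Tenacity = 3749 cN / 91.3 tex
Tenacity = 41.06 cN/tex

41.06 cN/tex


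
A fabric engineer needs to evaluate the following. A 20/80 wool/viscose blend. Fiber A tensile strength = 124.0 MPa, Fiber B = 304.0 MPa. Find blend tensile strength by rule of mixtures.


Formula: Blend property = (fraction_A * property_A) + (fraction_B * property_B)
Step 1: Contribution A = 20/100 * 124.0 MPa = 24.8 MPa
Step 2: Contribution B = 80/100 * 304.0 MPa = 243.2 MPa
Step 3: Blend tensile strength = 24.8 + 243.2 = 268.0 MPa

268.0 MPa


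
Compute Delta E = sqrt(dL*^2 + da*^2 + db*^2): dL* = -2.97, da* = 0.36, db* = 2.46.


Formula: Delta E = sqrt(dL*^2 + da*^2 + db*^2)
Step 1: dL*^2 = (-2.97)^2 = 8.8209
Step 2: da*^2 = 0.36^2 = 0.1296
Step 3: db*^2 = 2.46^2 = 6.0516
Step 4: Sum = 8.8209 + 0.1296 + 6.0516 = 15.0021
Step 5: Delta E = sqrt(15.0021) = 3.87

3.87 Delta E


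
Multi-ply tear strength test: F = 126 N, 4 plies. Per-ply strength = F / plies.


Formula: Per-ply strength = Total force / Number of plies
Per-ply = 126 N / 4
Per-ply = 31.5 N

31.5 N


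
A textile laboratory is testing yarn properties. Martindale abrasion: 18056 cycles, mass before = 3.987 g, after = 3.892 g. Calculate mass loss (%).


Formula: Mass loss% = ((m_before - m_after) / m_before) * 100
Step 1: Mass loss = 3.987 - 3.892 = 0.095 g
Step 2: Ratio = 0.095 / 3.987 = 0.0238274
Step 3: Mass loss% = 0.0238274 * 100 = 2.38274% ≈ 2.38%

2.38%


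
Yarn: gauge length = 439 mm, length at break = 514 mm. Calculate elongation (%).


Formula: Elongation (%) = ((L_break - L0) / L0) * 100
Step 1: Extension = 514 - 439 = 75 mm
Step 2: Elongation = (75 / 439) * 100
Step 3: Elongation = 0.170843 * 100 = 17.0843% ≈ 17.1%

17.1%


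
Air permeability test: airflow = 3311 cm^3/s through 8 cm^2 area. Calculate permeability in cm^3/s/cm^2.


Formula: Air Permeability = Airflow / Test Area
AP = 3311 cm^3/s / 8 cm^2
AP = 413.9 cm^3/s/cm^2

413.9 cm^3/s/cm^2


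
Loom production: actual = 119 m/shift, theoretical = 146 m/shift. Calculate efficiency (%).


Formula: Efficiency% = (Actual output / Theoretical output) * 100
Efficiency% = (119 / 146) * 100
Efficiency% = 0.815068 * 100 = 81.5068% ≈ 81.5%

81.5%


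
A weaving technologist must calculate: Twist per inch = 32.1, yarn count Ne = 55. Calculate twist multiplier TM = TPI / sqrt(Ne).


Formula: TM = TPI / sqrt(Ne)
Step 1: sqrt(Ne) = sqrt(55) = 7.4162
Step 2: TM = 32.1 / 7.4162 = 4.33

4.33 TM


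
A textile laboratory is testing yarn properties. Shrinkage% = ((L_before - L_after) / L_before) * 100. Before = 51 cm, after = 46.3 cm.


Formula: Shrinkage% = ((L_before - L_after) / L_before) * 100
Step 1: Shrinkage = 51 - 46.3 = 4.7 cm
Step 2: Shrinkage% = (4.7 / 51) * 100
Step 3: Shrinkage% = 0.092157 * 100 = 9.2157% ≈ 9.2%

9.2%


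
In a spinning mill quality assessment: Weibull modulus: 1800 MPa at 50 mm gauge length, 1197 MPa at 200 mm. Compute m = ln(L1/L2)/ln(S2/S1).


Formula: m = ln(L1/L2) / ln(S2/S1)
Step 1: ln(L1/L2) = ln(50/200) = -1.38629
Step 2: S2/S1 = 1197/1800 = 0.665
Step 3: ln(S2/S1) = ln(0.665) = -0.40797
Step 4: m = -1.38629 / -0.40797 = 3.40

3.40 (Weibull m)


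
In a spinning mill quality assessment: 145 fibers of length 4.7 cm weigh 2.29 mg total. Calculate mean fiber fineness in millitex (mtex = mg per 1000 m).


Formula: fineness (mtex) = mass (mg) / total length (km) = (mass_mg / total_length_m) * 1000
Step 1: Convert fiber length: 4.7 cm = 0.047 m
Step 2: Total fiber length = 145 * 0.047 = 6.815 m
Step 3: Linear density = 2.29 mg / 6.815 m = 0.3360 mg/m
Step 4: fineness = 0.3360 * 1000 = 336.0 mtex

336.0 mtex


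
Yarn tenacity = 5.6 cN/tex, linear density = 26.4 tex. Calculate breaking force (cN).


Formula: Breaking force = Tenacity * Linear density
F = 5.6 cN/tex * 26.4 tex
F = 147.84 cN

147.84 cN


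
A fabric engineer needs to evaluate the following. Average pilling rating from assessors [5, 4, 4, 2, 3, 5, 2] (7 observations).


Formula: Mean = sum / count
Sum = 5 + 4 + 4 + 2 + 3 + 5 + 2 = 25
Mean = 25 / 7 = 3.6

3.6


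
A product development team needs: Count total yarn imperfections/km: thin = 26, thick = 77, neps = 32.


Formula: Total = thin places + thick places + neps
Total = 26 + 77 + 32
Total = 135 imperfections/km

135 imperfections/km


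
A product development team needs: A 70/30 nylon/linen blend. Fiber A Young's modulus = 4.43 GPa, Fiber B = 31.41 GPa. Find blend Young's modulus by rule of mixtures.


Formula: Blend property = (fraction_A * property_A) + (fraction_B * property_B)
Step 1: Contribution A = 70/100 * 4.43 GPa = 3.101 GPa
Step 2: Contribution B = 30/100 * 31.41 GPa = 9.423 GPa
Step 3: Blend Young's modulus = 3.101 + 9.423 = 12.524 GPa

12.524 GPa


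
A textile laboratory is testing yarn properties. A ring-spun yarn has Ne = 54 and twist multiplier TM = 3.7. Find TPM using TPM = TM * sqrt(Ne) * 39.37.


Formula: TPM = TM * sqrt(Ne) * 39.37
Step 1: sqrt(Ne) = sqrt(54) = 7.3485
Step 2: TM * sqrt(Ne) = 3.7 * 7.3485 = 27.1895
Step 3: TPM = 27.1895 * 39.37 = 1070 twists/m

1070 twists/m


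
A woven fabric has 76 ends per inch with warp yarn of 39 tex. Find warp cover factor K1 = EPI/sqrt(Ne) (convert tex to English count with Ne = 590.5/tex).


Formula: K1 = EPI / sqrt(Ne), with Ne = 590.5 / tex_warp
Step 1: Ne = 590.5 / 39 = 15.141
Step 2: sqrt(Ne) = sqrt(15.141) = 3.8911
Step 3: K1 = 76 / 3.8911 = 19.5

19.5


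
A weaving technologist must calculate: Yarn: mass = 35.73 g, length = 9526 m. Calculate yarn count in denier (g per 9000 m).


Formula: den = (mass_g / length_m) * 9000
Substituting: den = (35.73 / 9526) * 9000
Intermediate: 35.73 / 9526 = 0.00375079 g/m
den = 0.00375079 * 9000 = 33.8 denier

33.8 denier


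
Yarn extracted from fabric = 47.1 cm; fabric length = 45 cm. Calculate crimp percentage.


Formula: Crimp% = ((L_yarn - L_fabric) / L_fabric) * 100
Step 1: Extension = 47.1 - 45 = 2.1 cm
Step 2: Crimp% = (2.1 / 45) * 100
Step 3: Crimp% = 0.046667 * 100 = 4.6667% ≈ 4.7%

4.7%


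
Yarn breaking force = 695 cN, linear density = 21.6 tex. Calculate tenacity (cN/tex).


Formula: Tenacity = Breaking force / Linear density
Tenacity = 695 cN / 21.6 tex
Tenacity = 32.18 cN/tex

32.18 cN/tex


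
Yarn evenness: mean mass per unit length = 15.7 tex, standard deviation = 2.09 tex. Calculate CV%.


Formula: CV% = (standard deviation / mean) * 100
Step 1: Ratio = 2.09 / 15.7 = 0.133121
Step 2: CV% = 0.133121 * 100 = 13.3121% ≈ 13.3%

13.3%


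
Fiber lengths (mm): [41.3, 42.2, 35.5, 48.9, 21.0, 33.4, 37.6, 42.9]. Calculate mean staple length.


Formula: Mean = sum of lengths / count
Sum = 41.3 + 42.2 + 35.5 + 48.9 + 21.0 + 33.4 + 37.6 + 42.9
Sum = 302.8 mm
Mean = 302.8 / 8 = 37.85 mm

37.85 mm


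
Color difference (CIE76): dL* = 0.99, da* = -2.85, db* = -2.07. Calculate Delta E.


Formula: Delta E = sqrt(dL*^2 + da*^2 + db*^2)
Step 1: dL*^2 = 0.99^2 = 0.9801
Step 2: da*^2 = (-2.85)^2 = 8.1225
Step 3: db*^2 = (-2.07)^2 = 4.2849
Step 4: Sum = 0.9801 + 8.1225 + 4.2849 = 13.3875
Step 5: Delta E = sqrt(13.3875) = 3.66

3.66 Delta E


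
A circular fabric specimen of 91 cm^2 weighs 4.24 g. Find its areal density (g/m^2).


Formula: GSM = mass_g / area_m2
Step 1: Convert area: 91 cm^2 = 91 / 10000 = 0.0091 m^2
Step 2: GSM = 4.24 g / 0.0091 m^2 = 465.9 g/m^2

465.9 g/m^2


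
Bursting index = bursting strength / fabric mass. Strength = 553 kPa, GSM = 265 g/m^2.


Formula: Bursting Index = Bursting Strength / Fabric GSM
BI = 553 kPa / 265 g/m^2
BI = 2.087 kPa/(g/m^2)

2.087 kPa/(g/m^2)


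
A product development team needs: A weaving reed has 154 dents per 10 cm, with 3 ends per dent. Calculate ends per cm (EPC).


Formula: EPC = (dents per 10 cm * ends per dent) / 10
Step 1: Total ends per 10 cm = 154 * 3 = 462
Step 2: EPC = 462 / 10 = 46.2 ends/cm

46.2 ends/cm


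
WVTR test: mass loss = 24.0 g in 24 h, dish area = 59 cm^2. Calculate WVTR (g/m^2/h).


Formula: WVTR = mass_loss / (area * time)
Step 1: Convert area: 59 cm^2 = 0.0059 m^2
Step 2: WVTR = 24.0 g / (0.0059 m^2 * 24 h)
Step 3: WVTR = 24.0 / 0.1416 = 169.5 g/m^2/h

169.5 g/m^2/h


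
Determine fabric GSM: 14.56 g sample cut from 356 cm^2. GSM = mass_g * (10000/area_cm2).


Formula: GSM = mass_g / area_m2
Step 1: Convert area: 356 cm^2 = 356 / 10000 = 0.0356 m^2
Step 2: GSM = 14.56 g / 0.0356 m^2 = 409.0 g/m^2

409.0 g/m^2


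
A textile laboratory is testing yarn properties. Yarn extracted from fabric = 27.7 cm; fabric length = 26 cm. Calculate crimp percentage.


Formula: Crimp% = ((L_yarn - L_fabric) / L_fabric) * 100
Step 1: Extension = 27.7 - 26 = 1.7 cm
Step 2: Crimp% = (1.7 / 26) * 100
Step 3: Crimp% = 0.065385 * 100 = 6.5385% ≈ 6.5%

6.5%


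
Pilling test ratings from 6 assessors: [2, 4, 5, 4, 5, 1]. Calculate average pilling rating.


Formula: Mean = sum / count
Sum = 2 + 4 + 5 + 4 + 5 + 1 = 21
Mean = 21 / 6 = 3.5

3.5


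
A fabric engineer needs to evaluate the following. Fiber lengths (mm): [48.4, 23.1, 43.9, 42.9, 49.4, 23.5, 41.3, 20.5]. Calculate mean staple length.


Formula: Mean = sum of lengths / count
Sum = 48.4 + 23.1 + 43.9 + 42.9 + 49.4 + 23.5 + 41.3 + 20.5
Sum = 293.0 mm
Mean = 293.0 / 8 = 36.63 mm

36.63 mm


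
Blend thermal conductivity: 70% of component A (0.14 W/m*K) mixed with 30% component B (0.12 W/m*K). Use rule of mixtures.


Formula: Blend property = (fraction_A * property_A) + (fraction_B * property_B)
Step 1: Contribution A = 70/100 * 0.14 W/m*K = 0.098 W/m*K
Step 2: Contribution B = 30/100 * 0.12 W/m*K = 0.036 W/m*K
Step 3: Blend thermal conductivity = 0.098 + 0.036 = 0.134 W/m*K

0.134 W/m*K


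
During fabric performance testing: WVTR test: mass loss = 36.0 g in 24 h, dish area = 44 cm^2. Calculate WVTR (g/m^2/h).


Formula: WVTR = mass_loss / (area * time)
Step 1: Convert area: 44 cm^2 = 0.0044 m^2
Step 2: WVTR = 36.0 g / (0.0044 m^2 * 24 h)
Step 3: WVTR = 36.0 / 0.1056 = 340.9 g/m^2/h

340.9 g/m^2/h


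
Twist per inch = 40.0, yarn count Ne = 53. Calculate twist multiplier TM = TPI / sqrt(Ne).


Formula: TM = TPI / sqrt(Ne)
Step 1: sqrt(Ne) = sqrt(53) = 7.2801
Step 2: TM = 40.0 / 7.2801 = 5.49

5.49 TM


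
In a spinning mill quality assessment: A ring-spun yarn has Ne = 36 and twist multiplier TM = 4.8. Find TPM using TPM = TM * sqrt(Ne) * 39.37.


Formula: TPM = TM * sqrt(Ne) * 39.37
Step 1: sqrt(Ne) = sqrt(36) = 6
Step 2: TM * sqrt(Ne) = 4.8 * 6 = 28.8
Step 3: TPM = 28.8 * 39.37 = 1134 twists/m

1134 twists/m


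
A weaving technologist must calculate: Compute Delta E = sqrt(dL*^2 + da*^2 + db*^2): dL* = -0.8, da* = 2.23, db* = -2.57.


Formula: Delta E = sqrt(dL*^2 + da*^2 + db*^2)
Step 1: dL*^2 = (-0.8)^2 = 0.64
Step 2: da*^2 = 2.23^2 = 4.9729
Step 3: db*^2 = (-2.57)^2 = 6.6049
Step 4: Sum = 0.64 + 4.9729 + 6.6049 = 12.2178
Step 5: Delta E = sqrt(12.2178) = 3.5

3.5 Delta E


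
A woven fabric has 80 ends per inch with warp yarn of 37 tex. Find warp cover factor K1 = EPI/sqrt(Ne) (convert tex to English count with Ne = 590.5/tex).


Formula: K1 = EPI / sqrt(Ne), with Ne = 590.5 / tex_warp
Step 1: Ne = 590.5 / 37 = 15.959
Step 2: sqrt(Ne) = sqrt(15.959) = 3.9949
Step 3: K1 = 80 / 3.9949 = 20.0

20.0


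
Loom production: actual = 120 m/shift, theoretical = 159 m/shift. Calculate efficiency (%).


Formula: Efficiency% = (Actual output / Theoretical output) * 100
Efficiency% = (120 / 159) * 100
Efficiency% = 0.754717 * 100 = 75.4717% ≈ 75.5%

75.5%


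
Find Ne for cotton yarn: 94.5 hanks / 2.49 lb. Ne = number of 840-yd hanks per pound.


Formula: Ne = hanks / mass_lb
Substituting: Ne = 94.5 / 2.49
Ne = 38.0

38.0 Ne


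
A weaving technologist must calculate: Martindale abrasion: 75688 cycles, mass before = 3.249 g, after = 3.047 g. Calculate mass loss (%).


Formula: Mass loss% = ((m_before - m_after) / m_before) * 100
Step 1: Mass loss = 3.249 - 3.047 = 0.202 g
Step 2: Ratio = 0.202 / 3.249 = 0.062173
Step 3: Mass loss% = 0.062173 * 100 = 6.2173% ≈ 6.22%

6.22%


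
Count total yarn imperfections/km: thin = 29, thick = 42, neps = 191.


Formula: Total = thin places + thick places + neps
Total = 29 + 42 + 191
Total = 262 imperfections/km

262 imperfections/km


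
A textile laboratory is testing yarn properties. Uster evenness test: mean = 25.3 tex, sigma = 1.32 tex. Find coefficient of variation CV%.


Formula: CV% = (standard deviation / mean) * 100
Step 1: Ratio = 1.32 / 25.3 = 0.052174
Step 2: CV% = 0.052174 * 100 = 5.2174% ≈ 5.2%

5.2%


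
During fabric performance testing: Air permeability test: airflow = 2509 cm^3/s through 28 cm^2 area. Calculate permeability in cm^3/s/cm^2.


Formula: Air Permeability = Airflow / Test Area
AP = 2509 cm^3/s / 28 cm^2
AP = 89.6 cm^3/s/cm^2

89.6 cm^3/s/cm^2


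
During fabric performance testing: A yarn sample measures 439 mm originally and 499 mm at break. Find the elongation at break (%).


Formula: Elongation (%) = ((L_break - L0) / L0) * 100
Step 1: Extension = 499 - 439 = 60 mm
Step 2: Elongation = (60 / 439) * 100
Step 3: Elongation = 0.136674 * 100 = 13.6674% ≈ 13.7%

13.7%
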